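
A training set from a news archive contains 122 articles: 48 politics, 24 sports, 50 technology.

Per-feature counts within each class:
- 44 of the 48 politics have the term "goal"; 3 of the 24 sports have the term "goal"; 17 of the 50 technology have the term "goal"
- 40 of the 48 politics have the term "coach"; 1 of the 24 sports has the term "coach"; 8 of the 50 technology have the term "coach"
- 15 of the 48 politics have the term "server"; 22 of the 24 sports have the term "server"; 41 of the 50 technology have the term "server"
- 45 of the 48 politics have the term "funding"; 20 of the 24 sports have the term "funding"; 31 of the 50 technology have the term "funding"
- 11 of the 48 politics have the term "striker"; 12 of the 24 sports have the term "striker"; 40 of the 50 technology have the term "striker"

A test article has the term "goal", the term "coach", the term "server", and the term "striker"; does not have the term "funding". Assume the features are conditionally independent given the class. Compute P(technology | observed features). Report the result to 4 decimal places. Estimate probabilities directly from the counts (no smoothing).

politics: (48/122) × (44/48) × (40/48) × (15/48) × (3/48) × (11/48) ≈ 0.00134522
sports: (24/122) × (3/24) × (1/24) × (22/24) × (4/24) × (12/24) ≈ 0.0000782673
technology: (50/122) × (17/50) × (8/50) × (41/50) × (19/50) × (40/50) ≈ 0.00555772
P(technology | x) = 0.00555772 / 0.0069812073 ≈ 0.7961

0.7961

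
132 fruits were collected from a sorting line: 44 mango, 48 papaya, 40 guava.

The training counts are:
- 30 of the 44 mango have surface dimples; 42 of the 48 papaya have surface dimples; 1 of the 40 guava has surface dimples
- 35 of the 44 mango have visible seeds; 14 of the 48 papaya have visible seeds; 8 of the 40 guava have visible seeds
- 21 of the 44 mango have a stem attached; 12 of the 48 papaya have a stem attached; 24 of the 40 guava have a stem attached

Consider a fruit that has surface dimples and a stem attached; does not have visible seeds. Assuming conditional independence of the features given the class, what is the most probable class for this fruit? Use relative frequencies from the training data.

papaya

mango: (44/132) × (30/44) × (9/44) × (21/44) ≈ 0.0221873
papaya: (48/132) × (42/48) × (34/48) × (12/48) ≈ 0.0563447
guava: (40/132) × (1/40) × (32/40) × (24/40) ≈ 0.00363636
Highest score → papaya.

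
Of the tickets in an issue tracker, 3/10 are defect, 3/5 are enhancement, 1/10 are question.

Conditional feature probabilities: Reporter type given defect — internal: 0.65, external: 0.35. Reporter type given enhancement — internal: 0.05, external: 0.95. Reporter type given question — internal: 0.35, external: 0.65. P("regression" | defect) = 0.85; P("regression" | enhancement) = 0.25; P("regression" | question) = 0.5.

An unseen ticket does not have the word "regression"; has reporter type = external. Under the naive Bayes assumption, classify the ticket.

enhancement

defect: 0.3 × 0.35 × (1−0.85) = 0.01575
enhancement: 0.6 × 0.95 × (1−0.25) = 0.4275
question: 0.1 × 0.65 × (1−0.5) = 0.0325
Highest score → enhancement.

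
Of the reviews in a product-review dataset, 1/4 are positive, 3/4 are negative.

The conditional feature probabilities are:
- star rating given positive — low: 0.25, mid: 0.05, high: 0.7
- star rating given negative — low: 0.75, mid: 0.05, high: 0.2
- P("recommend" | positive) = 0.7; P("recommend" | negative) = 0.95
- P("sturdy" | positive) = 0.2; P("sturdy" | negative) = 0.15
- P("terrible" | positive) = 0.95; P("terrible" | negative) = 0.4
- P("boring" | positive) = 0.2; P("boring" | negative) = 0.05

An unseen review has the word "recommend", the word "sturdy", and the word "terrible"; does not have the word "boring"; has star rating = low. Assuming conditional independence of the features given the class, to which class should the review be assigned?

negative

positive: 0.25 × 0.25 × 0.7 × 0.2 × 0.95 × (1−0.2) = 0.00665
negative: 0.75 × 0.75 × 0.95 × 0.15 × 0.4 × (1−0.05) = 0.030459375
Highest score → negative.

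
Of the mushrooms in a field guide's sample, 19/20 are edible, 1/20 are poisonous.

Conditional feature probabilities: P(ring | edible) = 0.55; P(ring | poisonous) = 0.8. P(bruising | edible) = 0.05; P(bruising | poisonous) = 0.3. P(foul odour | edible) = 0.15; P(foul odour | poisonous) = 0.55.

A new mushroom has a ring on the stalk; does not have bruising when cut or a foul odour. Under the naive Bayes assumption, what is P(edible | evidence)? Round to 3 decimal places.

edible: 0.95 × 0.55 × (1−0.05) × (1−0.15) = 0.42191875
poisonous: 0.05 × 0.8 × (1−0.3) × (1−0.55) = 0.0126
P(edible | x) = 0.42191875 / 0.43451875 ≈ 0.971

0.971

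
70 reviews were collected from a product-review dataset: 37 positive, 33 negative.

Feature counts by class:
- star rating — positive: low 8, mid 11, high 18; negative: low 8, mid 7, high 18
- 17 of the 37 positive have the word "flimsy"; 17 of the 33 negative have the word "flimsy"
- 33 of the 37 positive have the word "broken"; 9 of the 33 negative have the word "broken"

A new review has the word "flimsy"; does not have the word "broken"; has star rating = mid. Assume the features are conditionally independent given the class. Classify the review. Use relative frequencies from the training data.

positive: (37/70) × (11/37) × (17/37) × (4/37) ≈ 0.00780549
negative: (33/70) × (7/33) × (17/33) × (24/33) ≈ 0.0374656
Highest score → negative.

negative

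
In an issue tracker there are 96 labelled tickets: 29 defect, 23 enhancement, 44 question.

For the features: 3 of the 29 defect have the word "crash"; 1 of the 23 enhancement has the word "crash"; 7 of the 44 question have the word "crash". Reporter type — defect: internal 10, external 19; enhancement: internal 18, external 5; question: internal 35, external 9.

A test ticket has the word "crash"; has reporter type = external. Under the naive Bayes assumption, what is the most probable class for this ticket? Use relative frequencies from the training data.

defect

defect: (29/96) × (3/29) × (19/29) ≈ 0.0204741
enhancement: (23/96) × (1/23) × (5/23) ≈ 0.00226449
question: (44/96) × (7/44) × (9/44) ≈ 0.0149148
Highest score → defect.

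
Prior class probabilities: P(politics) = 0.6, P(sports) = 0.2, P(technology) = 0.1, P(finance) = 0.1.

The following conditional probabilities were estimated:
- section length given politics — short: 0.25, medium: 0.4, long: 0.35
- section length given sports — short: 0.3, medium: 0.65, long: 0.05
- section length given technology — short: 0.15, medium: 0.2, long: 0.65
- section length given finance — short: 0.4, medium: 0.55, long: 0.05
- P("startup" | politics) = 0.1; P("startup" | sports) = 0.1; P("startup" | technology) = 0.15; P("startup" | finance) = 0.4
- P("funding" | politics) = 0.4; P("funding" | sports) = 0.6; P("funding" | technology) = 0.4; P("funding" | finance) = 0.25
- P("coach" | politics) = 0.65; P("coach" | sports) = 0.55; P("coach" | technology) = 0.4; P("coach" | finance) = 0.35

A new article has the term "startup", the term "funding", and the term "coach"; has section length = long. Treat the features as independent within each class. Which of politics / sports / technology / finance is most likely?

politics

politics: 0.6 × 0.35 × 0.1 × 0.4 × 0.65 = 0.00546
sports: 0.2 × 0.05 × 0.1 × 0.6 × 0.55 = 0.00033
technology: 0.1 × 0.65 × 0.15 × 0.4 × 0.4 = 0.00156
finance: 0.1 × 0.05 × 0.4 × 0.25 × 0.35 = 0.000175
Highest score → politics.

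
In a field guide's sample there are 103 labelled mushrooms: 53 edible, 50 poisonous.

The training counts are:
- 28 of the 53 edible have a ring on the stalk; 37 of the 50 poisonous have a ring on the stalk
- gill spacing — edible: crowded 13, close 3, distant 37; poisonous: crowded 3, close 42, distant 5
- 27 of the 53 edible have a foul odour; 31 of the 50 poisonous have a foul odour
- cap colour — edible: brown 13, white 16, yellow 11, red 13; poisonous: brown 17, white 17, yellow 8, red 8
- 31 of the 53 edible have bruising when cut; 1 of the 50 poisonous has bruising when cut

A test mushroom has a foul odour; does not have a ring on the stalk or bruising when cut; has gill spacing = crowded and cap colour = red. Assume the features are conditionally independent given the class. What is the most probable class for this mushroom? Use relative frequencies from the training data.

edible: (53/103) × (25/53) × (13/53) × (27/53) × (13/53) × (22/53) ≈ 0.00308797
poisonous: (50/103) × (13/50) × (3/50) × (31/50) × (8/50) × (49/50) ≈ 0.000736199
Highest score → edible.

edible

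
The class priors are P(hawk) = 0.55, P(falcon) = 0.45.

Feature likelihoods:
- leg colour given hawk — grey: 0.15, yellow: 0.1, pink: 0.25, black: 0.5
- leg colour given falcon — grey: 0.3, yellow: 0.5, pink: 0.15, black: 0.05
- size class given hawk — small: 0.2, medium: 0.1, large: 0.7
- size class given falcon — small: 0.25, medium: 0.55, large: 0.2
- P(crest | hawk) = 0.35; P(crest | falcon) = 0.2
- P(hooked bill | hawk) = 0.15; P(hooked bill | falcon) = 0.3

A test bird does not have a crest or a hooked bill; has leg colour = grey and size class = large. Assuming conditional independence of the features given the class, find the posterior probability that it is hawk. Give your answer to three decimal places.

hawk: 0.55 × 0.15 × 0.7 × (1−0.35) × (1−0.15) = 0.031906875
falcon: 0.45 × 0.3 × 0.2 × (1−0.2) × (1−0.3) = 0.01512
P(hawk | x) = 0.031906875 / 0.047026875 ≈ 0.678

0.678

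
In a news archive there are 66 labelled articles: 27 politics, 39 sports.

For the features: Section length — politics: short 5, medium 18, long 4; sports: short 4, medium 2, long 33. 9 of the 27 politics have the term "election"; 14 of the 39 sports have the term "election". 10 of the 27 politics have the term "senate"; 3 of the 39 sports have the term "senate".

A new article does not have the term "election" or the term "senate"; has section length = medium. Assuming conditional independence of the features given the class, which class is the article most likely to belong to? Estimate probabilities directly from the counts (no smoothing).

politics: (27/66) × (18/27) × (18/27) × (17/27) ≈ 0.114478
sports: (39/66) × (2/39) × (25/39) × (36/39) ≈ 0.0179308
Highest score → politics.

politics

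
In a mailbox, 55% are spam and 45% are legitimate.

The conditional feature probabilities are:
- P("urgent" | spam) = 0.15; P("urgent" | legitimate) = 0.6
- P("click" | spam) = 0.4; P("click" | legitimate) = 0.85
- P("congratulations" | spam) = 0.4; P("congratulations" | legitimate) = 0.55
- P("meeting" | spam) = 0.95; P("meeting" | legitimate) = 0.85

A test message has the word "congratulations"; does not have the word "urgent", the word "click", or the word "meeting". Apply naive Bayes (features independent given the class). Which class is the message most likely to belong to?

spam: 0.55 × (1−0.15) × (1−0.4) × 0.4 × (1−0.95) = 0.00561
legitimate: 0.45 × (1−0.6) × (1−0.85) × 0.55 × (1−0.85) = 0.0022275
Highest score → spam.

spam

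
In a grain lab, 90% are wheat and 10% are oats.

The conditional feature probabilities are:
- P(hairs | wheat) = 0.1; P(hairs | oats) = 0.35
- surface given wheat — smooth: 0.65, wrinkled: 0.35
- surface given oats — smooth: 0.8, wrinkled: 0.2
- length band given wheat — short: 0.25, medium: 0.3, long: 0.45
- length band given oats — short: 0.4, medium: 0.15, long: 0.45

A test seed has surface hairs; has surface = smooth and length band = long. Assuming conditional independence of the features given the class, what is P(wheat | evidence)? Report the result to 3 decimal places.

0.676

wheat: 0.9 × 0.1 × 0.65 × 0.45 = 0.026325
oats: 0.1 × 0.35 × 0.8 × 0.45 = 0.0126
P(wheat | x) = 0.026325 / 0.038925 ≈ 0.676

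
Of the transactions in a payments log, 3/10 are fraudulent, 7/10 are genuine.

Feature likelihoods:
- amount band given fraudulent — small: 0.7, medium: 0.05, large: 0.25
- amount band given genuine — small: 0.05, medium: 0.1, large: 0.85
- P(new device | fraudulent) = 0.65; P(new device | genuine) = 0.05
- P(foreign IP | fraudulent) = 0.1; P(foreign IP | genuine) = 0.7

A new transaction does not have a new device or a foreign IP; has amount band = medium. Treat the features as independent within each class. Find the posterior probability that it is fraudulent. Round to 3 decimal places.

fraudulent: 0.3 × 0.05 × (1−0.65) × (1−0.1) = 0.004725
genuine: 0.7 × 0.1 × (1−0.05) × (1−0.7) = 0.01995
P(fraudulent | x) = 0.004725 / 0.024675 ≈ 0.191

0.191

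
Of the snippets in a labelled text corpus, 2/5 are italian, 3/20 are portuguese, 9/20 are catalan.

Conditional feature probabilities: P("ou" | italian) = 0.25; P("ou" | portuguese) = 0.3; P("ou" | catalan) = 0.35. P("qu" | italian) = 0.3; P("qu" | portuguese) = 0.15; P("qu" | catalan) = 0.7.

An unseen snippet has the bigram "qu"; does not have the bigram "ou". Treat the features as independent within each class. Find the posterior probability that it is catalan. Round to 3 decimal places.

0.659

italian: 0.4 × (1−0.25) × 0.3 = 0.09
portuguese: 0.15 × (1−0.3) × 0.15 = 0.01575
catalan: 0.45 × (1−0.35) × 0.7 = 0.20475
P(catalan | x) = 0.20475 / 0.3105 ≈ 0.659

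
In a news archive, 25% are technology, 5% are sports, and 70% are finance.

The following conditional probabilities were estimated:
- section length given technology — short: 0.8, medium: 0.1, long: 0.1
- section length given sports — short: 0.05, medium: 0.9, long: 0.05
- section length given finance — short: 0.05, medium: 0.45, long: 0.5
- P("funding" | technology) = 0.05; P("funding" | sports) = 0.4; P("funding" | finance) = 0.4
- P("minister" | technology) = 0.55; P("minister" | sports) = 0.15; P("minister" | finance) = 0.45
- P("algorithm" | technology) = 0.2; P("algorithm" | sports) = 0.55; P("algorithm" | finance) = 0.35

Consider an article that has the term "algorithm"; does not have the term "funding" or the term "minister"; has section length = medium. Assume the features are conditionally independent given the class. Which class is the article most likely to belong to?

technology: 0.25 × 0.1 × (1−0.05) × (1−0.55) × 0.2 = 0.0021375
sports: 0.05 × 0.9 × (1−0.4) × (1−0.15) × 0.55 = 0.0126225
finance: 0.7 × 0.45 × (1−0.4) × (1−0.45) × 0.35 = 0.0363825
Highest score → finance.

finance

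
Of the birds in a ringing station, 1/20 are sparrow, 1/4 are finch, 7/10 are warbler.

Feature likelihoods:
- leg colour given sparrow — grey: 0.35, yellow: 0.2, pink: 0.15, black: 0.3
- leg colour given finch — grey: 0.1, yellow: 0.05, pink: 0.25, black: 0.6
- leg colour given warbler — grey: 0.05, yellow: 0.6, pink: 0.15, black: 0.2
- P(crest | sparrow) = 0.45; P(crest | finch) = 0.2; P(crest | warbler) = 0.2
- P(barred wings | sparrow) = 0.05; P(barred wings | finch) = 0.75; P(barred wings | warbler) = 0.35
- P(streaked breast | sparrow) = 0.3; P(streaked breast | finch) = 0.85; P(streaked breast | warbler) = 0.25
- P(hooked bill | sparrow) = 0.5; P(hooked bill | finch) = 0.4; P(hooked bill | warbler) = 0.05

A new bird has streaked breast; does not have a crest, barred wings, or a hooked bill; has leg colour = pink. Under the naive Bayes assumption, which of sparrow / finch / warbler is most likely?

sparrow: 0.05 × 0.15 × (1−0.45) × (1−0.05) × 0.3 × (1−0.5) = 0.0005878125
finch: 0.25 × 0.25 × (1−0.2) × (1−0.75) × 0.85 × (1−0.4) = 0.006375
warbler: 0.7 × 0.15 × (1−0.2) × (1−0.35) × 0.25 × (1−0.05) = 0.0129675
Highest score → warbler.

warbler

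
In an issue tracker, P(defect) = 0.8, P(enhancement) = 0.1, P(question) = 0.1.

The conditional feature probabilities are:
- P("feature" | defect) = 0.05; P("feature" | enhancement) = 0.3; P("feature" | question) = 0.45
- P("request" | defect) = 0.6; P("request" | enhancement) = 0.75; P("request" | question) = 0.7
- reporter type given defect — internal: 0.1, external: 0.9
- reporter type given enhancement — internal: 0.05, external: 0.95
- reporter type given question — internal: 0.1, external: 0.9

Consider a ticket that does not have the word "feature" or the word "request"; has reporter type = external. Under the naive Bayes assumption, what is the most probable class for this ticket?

defect: 0.8 × (1−0.05) × (1−0.6) × 0.9 = 0.2736
enhancement: 0.1 × (1−0.3) × (1−0.75) × 0.95 = 0.016625
question: 0.1 × (1−0.45) × (1−0.7) × 0.9 = 0.01485
Highest score → defect.

defect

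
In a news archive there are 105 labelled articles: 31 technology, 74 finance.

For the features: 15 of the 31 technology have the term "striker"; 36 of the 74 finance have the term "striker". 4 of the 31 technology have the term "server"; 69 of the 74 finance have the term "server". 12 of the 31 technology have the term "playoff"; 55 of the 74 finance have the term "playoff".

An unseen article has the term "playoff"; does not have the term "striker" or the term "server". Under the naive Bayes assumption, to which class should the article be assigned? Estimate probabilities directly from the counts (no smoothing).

technology

technology: (31/105) × (16/31) × (27/31) × (12/31) ≈ 0.0513751
finance: (74/105) × (38/74) × (5/74) × (55/74) ≈ 0.0181745
Highest score → technology.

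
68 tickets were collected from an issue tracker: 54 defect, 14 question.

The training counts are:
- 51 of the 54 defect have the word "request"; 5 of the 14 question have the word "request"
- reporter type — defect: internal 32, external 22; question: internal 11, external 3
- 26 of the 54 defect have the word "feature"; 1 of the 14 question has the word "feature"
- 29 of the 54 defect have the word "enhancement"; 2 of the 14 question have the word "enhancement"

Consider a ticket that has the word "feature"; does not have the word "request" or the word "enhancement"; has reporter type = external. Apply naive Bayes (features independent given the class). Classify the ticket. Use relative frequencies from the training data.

defect

defect: (54/68) × (3/54) × (22/54) × (26/54) × (25/54) ≈ 0.00400652
question: (14/68) × (9/14) × (3/14) × (1/14) × (12/14) ≈ 0.00173641
Highest score → defect.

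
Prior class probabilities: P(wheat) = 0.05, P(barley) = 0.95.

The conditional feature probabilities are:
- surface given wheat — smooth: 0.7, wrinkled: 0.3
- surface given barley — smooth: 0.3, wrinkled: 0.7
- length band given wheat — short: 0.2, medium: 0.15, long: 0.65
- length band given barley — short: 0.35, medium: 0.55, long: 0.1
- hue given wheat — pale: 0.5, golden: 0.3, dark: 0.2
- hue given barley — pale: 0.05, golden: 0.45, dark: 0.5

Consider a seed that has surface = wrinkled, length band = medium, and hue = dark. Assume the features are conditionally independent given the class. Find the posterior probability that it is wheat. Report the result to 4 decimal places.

wheat: 0.05 × 0.3 × 0.15 × 0.2 = 0.00045
barley: 0.95 × 0.7 × 0.55 × 0.5 = 0.182875
P(wheat | x) = 0.00045 / 0.183325 ≈ 0.0025

0.0025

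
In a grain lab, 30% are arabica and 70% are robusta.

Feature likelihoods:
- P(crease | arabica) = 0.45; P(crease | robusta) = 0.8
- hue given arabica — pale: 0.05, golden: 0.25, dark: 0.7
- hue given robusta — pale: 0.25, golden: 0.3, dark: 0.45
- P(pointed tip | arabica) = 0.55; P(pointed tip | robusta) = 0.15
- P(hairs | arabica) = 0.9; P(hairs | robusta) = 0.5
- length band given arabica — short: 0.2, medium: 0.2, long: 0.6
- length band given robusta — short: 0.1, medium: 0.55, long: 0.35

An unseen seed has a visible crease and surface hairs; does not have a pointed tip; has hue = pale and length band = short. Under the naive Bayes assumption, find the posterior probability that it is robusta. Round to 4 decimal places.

arabica: 0.3 × 0.45 × 0.05 × (1−0.55) × 0.9 × 0.2 = 0.00054675
robusta: 0.7 × 0.8 × 0.25 × (1−0.15) × 0.5 × 0.1 = 0.00595
P(robusta | x) = 0.00595 / 0.00649675 ≈ 0.9158

0.9158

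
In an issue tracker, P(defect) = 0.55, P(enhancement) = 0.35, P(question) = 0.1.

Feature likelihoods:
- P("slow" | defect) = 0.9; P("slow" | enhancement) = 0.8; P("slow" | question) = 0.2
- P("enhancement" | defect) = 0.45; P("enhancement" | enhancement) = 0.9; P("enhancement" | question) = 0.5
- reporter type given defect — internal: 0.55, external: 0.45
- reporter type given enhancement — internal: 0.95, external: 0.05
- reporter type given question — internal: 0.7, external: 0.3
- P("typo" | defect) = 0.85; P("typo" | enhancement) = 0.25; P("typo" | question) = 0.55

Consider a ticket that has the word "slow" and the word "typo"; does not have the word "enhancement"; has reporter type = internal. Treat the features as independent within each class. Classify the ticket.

defect: 0.55 × 0.9 × (1−0.45) × 0.55 × 0.85 = 0.127276875
enhancement: 0.35 × 0.8 × (1−0.9) × 0.95 × 0.25 = 0.00665
question: 0.1 × 0.2 × (1−0.5) × 0.7 × 0.55 = 0.00385
Highest score → defect.

defect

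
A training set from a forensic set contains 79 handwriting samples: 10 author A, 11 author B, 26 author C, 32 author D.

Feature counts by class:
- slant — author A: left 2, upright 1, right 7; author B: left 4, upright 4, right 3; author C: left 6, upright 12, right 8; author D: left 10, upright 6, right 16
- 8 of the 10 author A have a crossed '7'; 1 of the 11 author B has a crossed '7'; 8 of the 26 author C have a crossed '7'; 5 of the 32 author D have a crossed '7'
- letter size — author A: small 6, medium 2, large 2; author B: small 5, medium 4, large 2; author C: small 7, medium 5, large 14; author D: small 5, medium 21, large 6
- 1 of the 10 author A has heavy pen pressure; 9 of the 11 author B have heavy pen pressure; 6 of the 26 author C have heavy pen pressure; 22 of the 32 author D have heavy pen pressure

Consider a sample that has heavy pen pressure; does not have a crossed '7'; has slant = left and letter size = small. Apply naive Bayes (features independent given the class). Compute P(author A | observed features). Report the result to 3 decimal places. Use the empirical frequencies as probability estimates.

author A: (10/79) × (2/10) × (2/10) × (6/10) × (1/10) ≈ 0.000303797
author B: (11/79) × (4/11) × (10/11) × (5/11) × (9/11) ≈ 0.0171186
author C: (26/79) × (6/26) × (18/26) × (7/26) × (6/26) ≈ 0.00326683
author D: (32/79) × (10/32) × (27/32) × (5/32) × (22/32) ≈ 0.0114731
P(author A | x) = 0.000303797 / 0.032162327 ≈ 0.009

0.009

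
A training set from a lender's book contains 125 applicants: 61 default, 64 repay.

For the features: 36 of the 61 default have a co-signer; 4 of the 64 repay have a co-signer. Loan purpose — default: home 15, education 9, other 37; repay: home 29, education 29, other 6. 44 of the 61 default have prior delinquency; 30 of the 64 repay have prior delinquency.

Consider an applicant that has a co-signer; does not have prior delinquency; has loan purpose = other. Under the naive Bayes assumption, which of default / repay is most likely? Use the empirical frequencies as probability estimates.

default

default: (61/125) × (36/61) × (37/61) × (17/61) ≈ 0.0486837
repay: (64/125) × (4/64) × (6/64) × (34/64) = 0.00159375
Highest score → default.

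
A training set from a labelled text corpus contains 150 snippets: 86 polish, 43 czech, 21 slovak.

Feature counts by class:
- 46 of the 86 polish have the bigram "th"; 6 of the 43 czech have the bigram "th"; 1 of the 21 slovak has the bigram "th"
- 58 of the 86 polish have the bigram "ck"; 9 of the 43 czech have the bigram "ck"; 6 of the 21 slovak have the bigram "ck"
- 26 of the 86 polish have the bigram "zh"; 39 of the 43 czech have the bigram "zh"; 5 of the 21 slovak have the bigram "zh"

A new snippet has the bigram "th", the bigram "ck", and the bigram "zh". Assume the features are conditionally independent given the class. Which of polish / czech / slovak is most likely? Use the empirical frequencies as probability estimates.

polish

polish: (86/150) × (46/86) × (58/86) × (26/86) ≈ 0.0625275
czech: (43/150) × (6/43) × (9/43) × (39/43) ≈ 0.00759329
slovak: (21/150) × (1/21) × (6/21) × (5/21) ≈ 0.000453515
Highest score → polish.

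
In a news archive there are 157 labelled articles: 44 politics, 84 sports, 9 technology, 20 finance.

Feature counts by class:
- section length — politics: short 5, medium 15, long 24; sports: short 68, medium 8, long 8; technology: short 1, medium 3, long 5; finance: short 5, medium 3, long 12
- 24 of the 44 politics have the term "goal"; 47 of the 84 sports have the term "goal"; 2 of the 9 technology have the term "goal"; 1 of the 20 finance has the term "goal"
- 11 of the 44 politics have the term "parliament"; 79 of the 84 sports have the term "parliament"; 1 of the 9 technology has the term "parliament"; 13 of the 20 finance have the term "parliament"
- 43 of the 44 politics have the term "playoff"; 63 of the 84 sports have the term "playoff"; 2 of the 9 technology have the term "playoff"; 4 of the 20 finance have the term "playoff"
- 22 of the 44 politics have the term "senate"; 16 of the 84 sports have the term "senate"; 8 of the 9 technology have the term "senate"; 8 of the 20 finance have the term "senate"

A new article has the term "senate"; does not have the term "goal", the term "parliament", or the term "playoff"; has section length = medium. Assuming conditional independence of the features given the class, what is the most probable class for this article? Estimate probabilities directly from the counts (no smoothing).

politics: (44/157) × (15/44) × (20/44) × (33/44) × (1/44) × (22/44) ≈ 0.000370124
sports: (84/157) × (8/84) × (37/84) × (5/84) × (21/84) × (16/84) ≈ 0.0000636186
technology: (9/157) × (3/9) × (7/9) × (8/9) × (7/9) × (8/9) ≈ 0.0091333
finance: (20/157) × (3/20) × (19/20) × (7/20) × (16/20) × (8/20) ≈ 0.00203312
Highest score → technology.

technology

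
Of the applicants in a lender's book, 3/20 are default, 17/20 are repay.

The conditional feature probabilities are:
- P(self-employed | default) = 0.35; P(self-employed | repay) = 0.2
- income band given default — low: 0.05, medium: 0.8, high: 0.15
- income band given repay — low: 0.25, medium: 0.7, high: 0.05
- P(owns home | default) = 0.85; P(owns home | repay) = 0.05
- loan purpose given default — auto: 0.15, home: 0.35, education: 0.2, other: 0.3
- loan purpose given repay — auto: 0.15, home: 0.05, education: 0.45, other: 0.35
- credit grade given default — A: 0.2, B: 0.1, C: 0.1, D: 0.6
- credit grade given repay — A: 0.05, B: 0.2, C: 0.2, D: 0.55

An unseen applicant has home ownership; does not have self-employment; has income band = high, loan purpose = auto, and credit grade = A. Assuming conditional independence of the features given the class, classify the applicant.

default: 0.15 × (1−0.35) × 0.15 × 0.85 × 0.15 × 0.2 = 0.0003729375
repay: 0.85 × (1−0.2) × 0.05 × 0.05 × 0.15 × 0.05 = 0.00001275
Highest score → default.

default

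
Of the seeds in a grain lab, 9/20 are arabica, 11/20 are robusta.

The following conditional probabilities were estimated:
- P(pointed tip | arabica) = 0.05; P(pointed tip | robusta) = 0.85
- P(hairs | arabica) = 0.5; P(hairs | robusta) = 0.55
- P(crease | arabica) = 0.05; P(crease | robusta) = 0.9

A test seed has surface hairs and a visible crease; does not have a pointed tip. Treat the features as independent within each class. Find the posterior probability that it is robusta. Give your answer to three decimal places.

0.793

arabica: 0.45 × (1−0.05) × 0.5 × 0.05 = 0.0106875
robusta: 0.55 × (1−0.85) × 0.55 × 0.9 = 0.0408375
P(robusta | x) = 0.0408375 / 0.051525 ≈ 0.793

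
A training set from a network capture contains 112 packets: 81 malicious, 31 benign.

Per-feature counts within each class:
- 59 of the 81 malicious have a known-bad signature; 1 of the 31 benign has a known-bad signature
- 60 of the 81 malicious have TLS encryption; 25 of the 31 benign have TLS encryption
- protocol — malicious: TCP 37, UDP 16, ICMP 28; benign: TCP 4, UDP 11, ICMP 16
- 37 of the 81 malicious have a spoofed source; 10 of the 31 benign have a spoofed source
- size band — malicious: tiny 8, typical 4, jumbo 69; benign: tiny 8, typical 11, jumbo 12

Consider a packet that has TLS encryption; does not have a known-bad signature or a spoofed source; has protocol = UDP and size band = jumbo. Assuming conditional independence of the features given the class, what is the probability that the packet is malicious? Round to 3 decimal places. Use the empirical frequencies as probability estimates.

malicious: (81/112) × (22/81) × (60/81) × (16/81) × (44/81) × (69/81) ≈ 0.0132996
benign: (31/112) × (30/31) × (25/31) × (11/31) × (21/31) × (12/31) ≈ 0.0200997
P(malicious | x) = 0.0132996 / 0.0333993 ≈ 0.398

0.398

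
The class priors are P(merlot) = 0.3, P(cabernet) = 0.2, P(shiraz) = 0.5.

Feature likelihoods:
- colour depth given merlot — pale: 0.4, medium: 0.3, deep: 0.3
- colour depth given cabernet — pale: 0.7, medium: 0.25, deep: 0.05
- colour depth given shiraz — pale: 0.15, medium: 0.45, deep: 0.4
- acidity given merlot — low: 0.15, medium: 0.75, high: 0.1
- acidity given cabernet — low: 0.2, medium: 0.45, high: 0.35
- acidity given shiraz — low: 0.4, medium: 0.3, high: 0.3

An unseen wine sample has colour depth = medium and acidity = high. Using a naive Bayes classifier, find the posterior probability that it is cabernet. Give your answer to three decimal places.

merlot: 0.3 × 0.3 × 0.1 = 0.009
cabernet: 0.2 × 0.25 × 0.35 = 0.0175
shiraz: 0.5 × 0.45 × 0.3 = 0.0675
P(cabernet | x) = 0.0175 / 0.094 ≈ 0.186

0.186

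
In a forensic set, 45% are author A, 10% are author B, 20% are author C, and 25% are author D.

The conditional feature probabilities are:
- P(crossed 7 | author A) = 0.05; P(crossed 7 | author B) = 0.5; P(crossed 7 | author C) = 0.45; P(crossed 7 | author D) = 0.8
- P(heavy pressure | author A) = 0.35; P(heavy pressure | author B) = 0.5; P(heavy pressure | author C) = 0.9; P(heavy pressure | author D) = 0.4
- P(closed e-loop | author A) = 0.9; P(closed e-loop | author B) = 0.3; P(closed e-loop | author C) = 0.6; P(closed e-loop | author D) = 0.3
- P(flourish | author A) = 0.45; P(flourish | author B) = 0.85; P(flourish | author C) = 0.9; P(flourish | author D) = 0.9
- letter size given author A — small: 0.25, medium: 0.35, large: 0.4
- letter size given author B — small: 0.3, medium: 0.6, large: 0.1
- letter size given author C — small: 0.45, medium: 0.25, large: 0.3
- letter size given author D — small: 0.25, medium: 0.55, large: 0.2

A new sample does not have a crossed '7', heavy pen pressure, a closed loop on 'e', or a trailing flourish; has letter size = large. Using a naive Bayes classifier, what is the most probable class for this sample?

author A

author A: 0.45 × (1−0.05) × (1−0.35) × (1−0.9) × (1−0.45) × 0.4 = 0.00611325
author B: 0.1 × (1−0.5) × (1−0.5) × (1−0.3) × (1−0.85) × 0.1 = 0.0002625
author C: 0.2 × (1−0.45) × (1−0.9) × (1−0.6) × (1−0.9) × 0.3 = 0.000132
author D: 0.25 × (1−0.8) × (1−0.4) × (1−0.3) × (1−0.9) × 0.2 = 0.00042
Highest score → author A.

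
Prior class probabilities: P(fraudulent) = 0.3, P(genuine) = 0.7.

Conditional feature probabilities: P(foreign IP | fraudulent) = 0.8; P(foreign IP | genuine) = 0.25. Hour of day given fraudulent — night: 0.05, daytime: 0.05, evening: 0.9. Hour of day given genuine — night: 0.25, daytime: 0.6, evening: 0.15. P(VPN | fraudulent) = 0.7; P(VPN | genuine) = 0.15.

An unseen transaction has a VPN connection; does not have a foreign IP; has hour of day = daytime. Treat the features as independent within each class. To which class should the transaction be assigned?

genuine

fraudulent: 0.3 × (1−0.8) × 0.05 × 0.7 = 0.0021
genuine: 0.7 × (1−0.25) × 0.6 × 0.15 = 0.04725
Highest score → genuine.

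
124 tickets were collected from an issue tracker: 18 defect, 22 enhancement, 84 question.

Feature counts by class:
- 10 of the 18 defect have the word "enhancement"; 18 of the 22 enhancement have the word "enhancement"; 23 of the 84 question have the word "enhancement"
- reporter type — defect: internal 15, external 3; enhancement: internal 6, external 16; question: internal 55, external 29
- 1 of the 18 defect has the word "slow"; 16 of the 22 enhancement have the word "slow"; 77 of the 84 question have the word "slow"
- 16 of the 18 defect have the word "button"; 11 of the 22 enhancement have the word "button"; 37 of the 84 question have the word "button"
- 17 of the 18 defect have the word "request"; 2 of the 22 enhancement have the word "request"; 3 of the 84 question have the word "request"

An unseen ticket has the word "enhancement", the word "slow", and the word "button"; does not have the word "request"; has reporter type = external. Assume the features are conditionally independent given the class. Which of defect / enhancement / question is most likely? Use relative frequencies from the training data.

enhancement

defect: (18/124) × (10/18) × (3/18) × (1/18) × (16/18) × (1/18) ≈ 0.0000368748
enhancement: (22/124) × (18/22) × (16/22) × (16/22) × (11/22) × (20/22) ≈ 0.0348998
question: (84/124) × (23/84) × (29/84) × (77/84) × (37/84) × (81/84) ≈ 0.0249324
Highest score → enhancement.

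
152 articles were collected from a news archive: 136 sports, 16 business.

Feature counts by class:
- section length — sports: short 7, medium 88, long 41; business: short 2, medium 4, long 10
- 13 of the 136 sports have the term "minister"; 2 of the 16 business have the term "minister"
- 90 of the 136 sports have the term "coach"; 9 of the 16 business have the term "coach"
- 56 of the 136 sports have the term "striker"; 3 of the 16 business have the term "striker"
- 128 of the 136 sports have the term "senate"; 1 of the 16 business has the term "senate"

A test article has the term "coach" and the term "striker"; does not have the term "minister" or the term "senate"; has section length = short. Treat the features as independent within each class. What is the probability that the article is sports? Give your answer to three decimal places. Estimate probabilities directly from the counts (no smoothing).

0.370

sports: (136/152) × (7/136) × (123/136) × (90/136) × (56/136) × (8/136) ≈ 0.000667612
business: (16/152) × (2/16) × (14/16) × (9/16) × (3/16) × (15/16) ≈ 0.00113839
P(sports | x) = 0.000667612 / 0.001806002 ≈ 0.370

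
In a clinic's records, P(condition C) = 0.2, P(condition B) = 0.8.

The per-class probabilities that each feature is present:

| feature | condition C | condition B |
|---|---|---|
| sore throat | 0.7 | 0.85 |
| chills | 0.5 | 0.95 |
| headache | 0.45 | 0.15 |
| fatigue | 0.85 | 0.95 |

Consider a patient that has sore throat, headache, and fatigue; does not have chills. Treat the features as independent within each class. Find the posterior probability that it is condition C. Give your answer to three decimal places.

0.847

condition C: 0.2 × 0.7 × (1−0.5) × 0.45 × 0.85 = 0.026775
condition B: 0.8 × 0.85 × (1−0.95) × 0.15 × 0.95 = 0.004845
P(condition C | x) = 0.026775 / 0.03162 ≈ 0.847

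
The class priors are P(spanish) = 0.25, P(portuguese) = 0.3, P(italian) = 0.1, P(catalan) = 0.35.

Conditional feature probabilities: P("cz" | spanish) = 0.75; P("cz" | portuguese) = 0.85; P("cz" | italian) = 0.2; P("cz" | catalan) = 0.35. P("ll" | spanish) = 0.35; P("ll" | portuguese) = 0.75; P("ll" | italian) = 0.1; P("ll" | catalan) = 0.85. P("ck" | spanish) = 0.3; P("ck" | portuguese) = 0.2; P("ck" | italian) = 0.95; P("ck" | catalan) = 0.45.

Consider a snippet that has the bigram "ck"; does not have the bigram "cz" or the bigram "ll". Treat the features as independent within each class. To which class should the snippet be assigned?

spanish: 0.25 × (1−0.75) × (1−0.35) × 0.3 = 0.0121875
portuguese: 0.3 × (1−0.85) × (1−0.75) × 0.2 = 0.00225
italian: 0.1 × (1−0.2) × (1−0.1) × 0.95 = 0.0684
catalan: 0.35 × (1−0.35) × (1−0.85) × 0.45 = 0.01535625
Highest score → italian.

italian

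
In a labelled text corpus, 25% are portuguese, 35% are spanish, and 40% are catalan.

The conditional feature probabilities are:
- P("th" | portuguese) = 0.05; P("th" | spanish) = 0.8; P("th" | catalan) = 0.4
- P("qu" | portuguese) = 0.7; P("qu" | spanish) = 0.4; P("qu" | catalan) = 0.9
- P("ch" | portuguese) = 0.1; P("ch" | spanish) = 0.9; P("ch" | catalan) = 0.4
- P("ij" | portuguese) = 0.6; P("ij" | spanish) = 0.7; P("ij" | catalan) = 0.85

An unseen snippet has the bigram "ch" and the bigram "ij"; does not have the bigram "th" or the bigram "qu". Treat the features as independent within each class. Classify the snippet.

spanish

portuguese: 0.25 × (1−0.05) × (1−0.7) × 0.1 × 0.6 = 0.004275
spanish: 0.35 × (1−0.8) × (1−0.4) × 0.9 × 0.7 = 0.02646
catalan: 0.4 × (1−0.4) × (1−0.9) × 0.4 × 0.85 = 0.00816
Highest score → spanish.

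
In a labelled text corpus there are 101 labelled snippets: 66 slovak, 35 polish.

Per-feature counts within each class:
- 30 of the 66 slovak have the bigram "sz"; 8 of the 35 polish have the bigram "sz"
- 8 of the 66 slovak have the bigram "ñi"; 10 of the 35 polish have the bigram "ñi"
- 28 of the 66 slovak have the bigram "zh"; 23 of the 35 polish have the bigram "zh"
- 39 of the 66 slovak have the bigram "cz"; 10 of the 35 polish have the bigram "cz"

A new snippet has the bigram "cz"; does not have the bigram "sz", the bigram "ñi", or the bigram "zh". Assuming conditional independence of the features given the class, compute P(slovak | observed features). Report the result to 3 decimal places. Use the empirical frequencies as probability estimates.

0.851

slovak: (66/101) × (36/66) × (58/66) × (38/66) × (39/66) ≈ 0.106568
polish: (35/101) × (27/35) × (25/35) × (12/35) × (10/35) ≈ 0.0187051
P(slovak | x) = 0.106568 / 0.1252731 ≈ 0.851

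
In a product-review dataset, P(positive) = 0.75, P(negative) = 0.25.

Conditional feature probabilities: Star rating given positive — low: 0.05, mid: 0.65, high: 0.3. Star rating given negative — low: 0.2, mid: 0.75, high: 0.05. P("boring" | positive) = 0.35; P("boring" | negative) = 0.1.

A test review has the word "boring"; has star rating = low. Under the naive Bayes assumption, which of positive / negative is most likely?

positive: 0.75 × 0.05 × 0.35 = 0.013125
negative: 0.25 × 0.2 × 0.1 = 0.005
Highest score → positive.

positive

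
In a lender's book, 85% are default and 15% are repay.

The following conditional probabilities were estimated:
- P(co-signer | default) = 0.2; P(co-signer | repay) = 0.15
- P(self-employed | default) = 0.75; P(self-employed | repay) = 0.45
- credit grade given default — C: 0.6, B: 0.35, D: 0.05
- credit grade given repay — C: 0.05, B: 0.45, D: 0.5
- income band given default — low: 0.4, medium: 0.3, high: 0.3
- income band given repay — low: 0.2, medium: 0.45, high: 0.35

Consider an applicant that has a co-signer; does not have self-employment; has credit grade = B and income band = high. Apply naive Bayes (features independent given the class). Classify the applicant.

default: 0.85 × 0.2 × (1−0.75) × 0.35 × 0.3 = 0.0044625
repay: 0.15 × 0.15 × (1−0.45) × 0.45 × 0.35 = 0.0019490625
Highest score → default.

default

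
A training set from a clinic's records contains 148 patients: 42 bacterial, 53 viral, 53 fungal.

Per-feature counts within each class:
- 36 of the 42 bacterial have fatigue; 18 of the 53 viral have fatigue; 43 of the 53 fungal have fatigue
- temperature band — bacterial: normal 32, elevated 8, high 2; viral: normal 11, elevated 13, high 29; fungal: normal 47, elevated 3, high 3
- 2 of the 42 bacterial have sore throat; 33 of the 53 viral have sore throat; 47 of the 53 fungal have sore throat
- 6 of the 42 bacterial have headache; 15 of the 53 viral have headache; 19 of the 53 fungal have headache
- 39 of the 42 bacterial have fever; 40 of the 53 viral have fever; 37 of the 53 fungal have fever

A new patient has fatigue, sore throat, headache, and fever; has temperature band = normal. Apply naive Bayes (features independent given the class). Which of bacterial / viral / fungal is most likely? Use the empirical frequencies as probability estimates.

fungal

bacterial: (42/148) × (36/42) × (32/42) × (2/42) × (6/42) × (39/42) ≈ 0.00117068
viral: (53/148) × (18/53) × (11/53) × (33/53) × (15/53) × (40/53) ≈ 0.00335711
fungal: (53/148) × (43/53) × (47/53) × (47/53) × (19/53) × (37/53) ≈ 0.0571813
Highest score → fungal.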